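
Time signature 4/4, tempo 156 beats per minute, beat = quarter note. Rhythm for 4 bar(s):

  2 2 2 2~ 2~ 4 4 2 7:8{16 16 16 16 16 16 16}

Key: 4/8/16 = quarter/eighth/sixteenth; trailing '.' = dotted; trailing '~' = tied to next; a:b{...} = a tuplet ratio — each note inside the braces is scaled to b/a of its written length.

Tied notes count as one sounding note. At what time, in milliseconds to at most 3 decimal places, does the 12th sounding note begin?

note 12 onset = 108/7b = 5934.066ms

1. 0.0ms @ 0 + 769.231ms (2)
2. 769.231ms @ 2 + 769.231ms (2)
3. 1538.462ms @ 4 + 769.231ms (2)
4. 2307.692ms @ 6 + 1923.077ms (5)
5. 4230.769ms @ 11 + 384.615ms (1)
6. 4615.385ms @ 12 + 769.231ms (2)
7. 5384.615ms @ 14 + 109.89ms (2/7)
8. 5494.505ms @ 100/7 + 109.89ms (2/7)
9. 5604.396ms @ 102/7 + 109.89ms (2/7)
10. 5714.286ms @ 104/7 + 109.89ms (2/7)
11. 5824.176ms @ 106/7 + 109.89ms (2/7)
12. 5934.066ms @ 108/7 + 109.89ms (2/7)
13. 6043.956ms @ 110/7 + 109.89ms (2/7)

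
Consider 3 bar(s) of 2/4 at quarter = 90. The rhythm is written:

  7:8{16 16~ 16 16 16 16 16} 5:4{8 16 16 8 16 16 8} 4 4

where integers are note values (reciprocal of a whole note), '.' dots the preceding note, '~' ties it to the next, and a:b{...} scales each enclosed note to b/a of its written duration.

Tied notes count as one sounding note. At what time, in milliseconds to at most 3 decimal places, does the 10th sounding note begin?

note 10 onset = 14/5b = 1866.667ms

1. 0.0ms @ 0 + 190.476ms (2/7)
2. 190.476ms @ 2/7 + 380.952ms (4/7)
3. 571.429ms @ 6/7 + 190.476ms (2/7)
4. 761.905ms @ 8/7 + 190.476ms (2/7)
5. 952.381ms @ 10/7 + 190.476ms (2/7)
6. 1142.857ms @ 12/7 + 190.476ms (2/7)
7. 1333.333ms @ 2 + 266.667ms (2/5)
8. 1600.0ms @ 12/5 + 133.333ms (1/5)
9. 1733.333ms @ 13/5 + 133.333ms (1/5)
10. 1866.667ms @ 14/5 + 266.667ms (2/5)
11. 2133.333ms @ 16/5 + 133.333ms (1/5)
12. 2266.667ms @ 17/5 + 133.333ms (1/5)
13. 2400.0ms @ 18/5 + 266.667ms (2/5)
14. 2666.667ms @ 4 + 666.667ms (1)
15. 3333.333ms @ 5 + 666.667ms (1)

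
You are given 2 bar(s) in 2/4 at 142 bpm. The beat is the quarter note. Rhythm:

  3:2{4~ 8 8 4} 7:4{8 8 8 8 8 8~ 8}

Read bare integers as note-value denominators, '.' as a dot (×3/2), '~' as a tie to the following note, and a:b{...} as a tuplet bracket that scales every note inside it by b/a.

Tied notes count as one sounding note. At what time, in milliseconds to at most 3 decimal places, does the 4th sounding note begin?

note 4 onset = 2b = 845.07ms

1. 0.0ms @ 0 + 422.535ms (1)
2. 422.535ms @ 1 + 140.845ms (1/3)
3. 563.38ms @ 4/3 + 281.69ms (2/3)
4. 845.07ms @ 2 + 120.724ms (2/7)
5. 965.795ms @ 16/7 + 120.724ms (2/7)
6. 1086.519ms @ 18/7 + 120.724ms (2/7)
7. 1207.243ms @ 20/7 + 120.724ms (2/7)
8. 1327.968ms @ 22/7 + 120.724ms (2/7)
9. 1448.692ms @ 24/7 + 241.449ms (4/7)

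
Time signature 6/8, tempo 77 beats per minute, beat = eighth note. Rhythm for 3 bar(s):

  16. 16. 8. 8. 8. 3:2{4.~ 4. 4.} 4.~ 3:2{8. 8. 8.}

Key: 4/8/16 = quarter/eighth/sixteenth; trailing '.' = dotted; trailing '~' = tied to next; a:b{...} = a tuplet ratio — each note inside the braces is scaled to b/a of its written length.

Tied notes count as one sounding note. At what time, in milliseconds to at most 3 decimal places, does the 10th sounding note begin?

1. 0.0ms @ 0 + 584.416ms (3/4)
2. 584.416ms @ 3/4 + 584.416ms (3/4)
3. 1168.831ms @ 3/2 + 1168.831ms (3/2)
4. 2337.662ms @ 3 + 1168.831ms (3/2)
5. 3506.494ms @ 9/2 + 1168.831ms (3/2)
6. 4675.325ms @ 6 + 3116.883ms (4)
7. 7792.208ms @ 10 + 1558.442ms (2)
8. 9350.649ms @ 12 + 3116.883ms (4)
9. 12467.532ms @ 16 + 779.221ms (1)
10. 13246.753ms @ 17 + 779.221ms (1)

note 10 onset = 17b = 13246.753ms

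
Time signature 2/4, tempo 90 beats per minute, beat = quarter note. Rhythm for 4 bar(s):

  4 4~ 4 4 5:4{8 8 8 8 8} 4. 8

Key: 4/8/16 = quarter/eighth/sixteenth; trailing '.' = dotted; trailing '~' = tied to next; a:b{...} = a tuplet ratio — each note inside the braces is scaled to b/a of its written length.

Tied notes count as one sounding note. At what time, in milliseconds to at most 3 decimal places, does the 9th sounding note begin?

note 9 onset = 6b = 4000.0ms

1. 0.0ms @ 0 + 666.667ms (1)
2. 666.667ms @ 1 + 1333.333ms (2)
3. 2000.0ms @ 3 + 666.667ms (1)
4. 2666.667ms @ 4 + 266.667ms (2/5)
5. 2933.333ms @ 22/5 + 266.667ms (2/5)
6. 3200.0ms @ 24/5 + 266.667ms (2/5)
7. 3466.667ms @ 26/5 + 266.667ms (2/5)
8. 3733.333ms @ 28/5 + 266.667ms (2/5)
9. 4000.0ms @ 6 + 1000.0ms (3/2)
10. 5000.0ms @ 15/2 + 333.333ms (1/2)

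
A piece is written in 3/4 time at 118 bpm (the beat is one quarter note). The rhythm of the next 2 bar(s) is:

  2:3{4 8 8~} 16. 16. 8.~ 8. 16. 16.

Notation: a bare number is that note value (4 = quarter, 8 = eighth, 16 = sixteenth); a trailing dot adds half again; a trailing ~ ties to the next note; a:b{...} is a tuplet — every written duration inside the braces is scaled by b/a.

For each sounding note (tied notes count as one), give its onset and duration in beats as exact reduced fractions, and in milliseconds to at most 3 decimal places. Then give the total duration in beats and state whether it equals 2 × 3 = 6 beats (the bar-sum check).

1) 0.0ms=0b +762.712ms=3/2b
2) 762.712ms=3/2b +381.356ms=3/4b
3) 1144.068ms=9/4b +572.034ms=9/8b
4) 1716.102ms=27/8b +190.678ms=3/8b
5) 1906.78ms=15/4b +762.712ms=3/2b
6) 2669.492ms=21/4b +190.678ms=3/8b
7) 2860.169ms=45/8b +190.678ms=3/8b
Σ=6b of 6 (118bpm 3/4) — PASS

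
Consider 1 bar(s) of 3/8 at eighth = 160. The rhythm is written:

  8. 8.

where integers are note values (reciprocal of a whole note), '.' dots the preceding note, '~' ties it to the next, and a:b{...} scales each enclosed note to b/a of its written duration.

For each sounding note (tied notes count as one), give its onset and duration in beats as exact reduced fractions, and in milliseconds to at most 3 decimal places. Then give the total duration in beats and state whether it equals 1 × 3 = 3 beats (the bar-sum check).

1) 0.0ms=0b +562.5ms=3/2b
2) 562.5ms=3/2b +562.5ms=3/2b
Σ=3b of 3 (160bpm 3/8) — PASS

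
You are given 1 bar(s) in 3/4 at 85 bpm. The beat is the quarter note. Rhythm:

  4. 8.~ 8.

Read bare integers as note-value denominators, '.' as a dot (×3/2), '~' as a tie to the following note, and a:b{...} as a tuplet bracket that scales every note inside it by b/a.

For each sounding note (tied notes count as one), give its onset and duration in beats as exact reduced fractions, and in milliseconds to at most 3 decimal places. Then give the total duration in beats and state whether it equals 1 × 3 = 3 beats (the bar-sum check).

1) 0.0ms=0b +1058.824ms=3/2b
2) 1058.824ms=3/2b +1058.824ms=3/2b
Σ=3b of 3 (85bpm 3/4) — PASS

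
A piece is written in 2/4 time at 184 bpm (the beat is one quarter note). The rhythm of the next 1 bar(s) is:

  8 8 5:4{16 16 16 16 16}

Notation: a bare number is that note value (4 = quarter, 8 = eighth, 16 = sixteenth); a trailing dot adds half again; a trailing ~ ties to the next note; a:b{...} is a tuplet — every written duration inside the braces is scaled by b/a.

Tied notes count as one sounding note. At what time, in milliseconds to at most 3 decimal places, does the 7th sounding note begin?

1. 0.0ms @ 0 + 163.043ms (1/2)
2. 163.043ms @ 1/2 + 163.043ms (1/2)
3. 326.087ms @ 1 + 65.217ms (1/5)
4. 391.304ms @ 6/5 + 65.217ms (1/5)
5. 456.522ms @ 7/5 + 65.217ms (1/5)
6. 521.739ms @ 8/5 + 65.217ms (1/5)
7. 586.957ms @ 9/5 + 65.217ms (1/5)

note 7 onset = 9/5b = 586.957ms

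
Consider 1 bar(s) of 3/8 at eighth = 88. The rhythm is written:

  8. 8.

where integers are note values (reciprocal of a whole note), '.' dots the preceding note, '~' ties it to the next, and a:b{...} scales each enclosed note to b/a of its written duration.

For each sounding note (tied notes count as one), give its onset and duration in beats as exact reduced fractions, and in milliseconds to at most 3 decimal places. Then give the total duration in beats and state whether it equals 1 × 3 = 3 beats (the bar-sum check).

1) 0.0ms=0b +1022.727ms=3/2b
2) 1022.727ms=3/2b +1022.727ms=3/2b
Σ=3b of 3 (88bpm 3/8) — PASS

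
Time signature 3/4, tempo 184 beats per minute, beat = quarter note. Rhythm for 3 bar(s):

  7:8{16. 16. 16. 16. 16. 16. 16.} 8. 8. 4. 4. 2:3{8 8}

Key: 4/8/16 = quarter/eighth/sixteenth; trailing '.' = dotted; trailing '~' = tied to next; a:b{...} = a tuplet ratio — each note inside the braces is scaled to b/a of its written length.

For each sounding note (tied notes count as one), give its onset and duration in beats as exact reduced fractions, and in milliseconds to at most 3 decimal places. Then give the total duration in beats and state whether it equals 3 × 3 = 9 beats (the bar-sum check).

1) 0.0ms=0b +139.752ms=3/7b
2) 139.752ms=3/7b +139.752ms=3/7b
3) 279.503ms=6/7b +139.752ms=3/7b
4) 419.255ms=9/7b +139.752ms=3/7b
5) 559.006ms=12/7b +139.752ms=3/7b
6) 698.758ms=15/7b +139.752ms=3/7b
7) 838.509ms=18/7b +139.752ms=3/7b
8) 978.261ms=3b +244.565ms=3/4b
9) 1222.826ms=15/4b +244.565ms=3/4b
10) 1467.391ms=9/2b +489.13ms=3/2b
11) 1956.522ms=6b +489.13ms=3/2b
12) 2445.652ms=15/2b +244.565ms=3/4b
13) 2690.217ms=33/4b +244.565ms=3/4b
Σ=9b of 9 (184bpm 3/4) — PASS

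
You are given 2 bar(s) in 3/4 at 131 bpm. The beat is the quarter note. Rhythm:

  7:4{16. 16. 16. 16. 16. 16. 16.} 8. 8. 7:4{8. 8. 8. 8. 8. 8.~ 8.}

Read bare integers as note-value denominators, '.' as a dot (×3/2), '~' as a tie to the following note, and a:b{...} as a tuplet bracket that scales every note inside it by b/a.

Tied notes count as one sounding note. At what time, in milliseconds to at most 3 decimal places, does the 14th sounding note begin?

1. 0.0ms @ 0 + 98.146ms (3/14)
2. 98.146ms @ 3/14 + 98.146ms (3/14)
3. 196.292ms @ 3/7 + 98.146ms (3/14)
4. 294.438ms @ 9/14 + 98.146ms (3/14)
5. 392.585ms @ 6/7 + 98.146ms (3/14)
6. 490.731ms @ 15/14 + 98.146ms (3/14)
7. 588.877ms @ 9/7 + 98.146ms (3/14)
8. 687.023ms @ 3/2 + 343.511ms (3/4)
9. 1030.534ms @ 9/4 + 343.511ms (3/4)
10. 1374.046ms @ 3 + 196.292ms (3/7)
11. 1570.338ms @ 24/7 + 196.292ms (3/7)
12. 1766.63ms @ 27/7 + 196.292ms (3/7)
13. 1962.923ms @ 30/7 + 196.292ms (3/7)
14. 2159.215ms @ 33/7 + 196.292ms (3/7)
15. 2355.507ms @ 36/7 + 392.585ms (6/7)

note 14 onset = 33/7b = 2159.215ms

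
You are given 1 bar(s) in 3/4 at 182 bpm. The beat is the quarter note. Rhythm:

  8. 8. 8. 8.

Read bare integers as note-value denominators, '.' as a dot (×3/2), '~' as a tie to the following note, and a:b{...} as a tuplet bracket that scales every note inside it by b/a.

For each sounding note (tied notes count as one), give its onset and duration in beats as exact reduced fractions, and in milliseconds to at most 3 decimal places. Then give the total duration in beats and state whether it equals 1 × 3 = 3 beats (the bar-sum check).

1) 0.0ms=0b +247.253ms=3/4b
2) 247.253ms=3/4b +247.253ms=3/4b
3) 494.505ms=3/2b +247.253ms=3/4b
4) 741.758ms=9/4b +247.253ms=3/4b
Σ=3b of 3 (182bpm 3/4) — PASS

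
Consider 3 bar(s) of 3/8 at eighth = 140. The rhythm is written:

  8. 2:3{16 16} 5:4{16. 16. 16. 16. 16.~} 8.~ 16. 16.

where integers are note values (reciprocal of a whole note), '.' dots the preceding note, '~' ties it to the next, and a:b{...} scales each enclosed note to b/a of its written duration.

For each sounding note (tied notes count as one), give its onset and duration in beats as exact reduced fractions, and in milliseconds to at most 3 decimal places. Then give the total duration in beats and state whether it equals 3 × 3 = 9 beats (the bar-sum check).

1) 0.0ms=0b +642.857ms=3/2b
2) 642.857ms=3/2b +321.429ms=3/4b
3) 964.286ms=9/4b +321.429ms=3/4b
4) 1285.714ms=3b +257.143ms=3/5b
5) 1542.857ms=18/5b +257.143ms=3/5b
6) 1800.0ms=21/5b +257.143ms=3/5b
7) 2057.143ms=24/5b +257.143ms=3/5b
8) 2314.286ms=27/5b +1221.429ms=57/20b
9) 3535.714ms=33/4b +321.429ms=3/4b
Σ=9b of 9 (140bpm 3/8) — PASS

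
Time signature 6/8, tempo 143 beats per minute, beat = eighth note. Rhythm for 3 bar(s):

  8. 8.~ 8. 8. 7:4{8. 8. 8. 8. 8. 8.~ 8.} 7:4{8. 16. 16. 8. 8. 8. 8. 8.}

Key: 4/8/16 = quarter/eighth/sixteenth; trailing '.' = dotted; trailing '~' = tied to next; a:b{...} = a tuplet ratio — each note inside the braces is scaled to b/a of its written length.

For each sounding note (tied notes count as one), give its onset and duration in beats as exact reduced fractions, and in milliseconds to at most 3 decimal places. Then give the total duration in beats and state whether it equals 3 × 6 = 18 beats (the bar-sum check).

1) 0.0ms=0b +629.371ms=3/2b
2) 629.371ms=3/2b +1258.741ms=3b
3) 1888.112ms=9/2b +629.371ms=3/2b
4) 2517.483ms=6b +359.64ms=6/7b
5) 2877.123ms=48/7b +359.64ms=6/7b
6) 3236.763ms=54/7b +359.64ms=6/7b
7) 3596.404ms=60/7b +359.64ms=6/7b
8) 3956.044ms=66/7b +359.64ms=6/7b
9) 4315.684ms=72/7b +719.281ms=12/7b
10) 5034.965ms=12b +359.64ms=6/7b
11) 5394.605ms=90/7b +179.82ms=3/7b
12) 5574.426ms=93/7b +179.82ms=3/7b
13) 5754.246ms=96/7b +359.64ms=6/7b
14) 6113.886ms=102/7b +359.64ms=6/7b
15) 6473.526ms=108/7b +359.64ms=6/7b
16) 6833.167ms=114/7b +359.64ms=6/7b
17) 7192.807ms=120/7b +359.64ms=6/7b
Σ=18b of 18 (143bpm 6/8) — PASS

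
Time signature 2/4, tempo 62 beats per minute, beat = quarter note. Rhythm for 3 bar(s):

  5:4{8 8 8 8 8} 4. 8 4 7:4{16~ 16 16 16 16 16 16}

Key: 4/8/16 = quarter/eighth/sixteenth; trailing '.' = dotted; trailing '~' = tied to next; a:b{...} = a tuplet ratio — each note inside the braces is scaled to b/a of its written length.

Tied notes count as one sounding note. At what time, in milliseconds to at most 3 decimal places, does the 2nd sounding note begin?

1. 0.0ms @ 0 + 387.097ms (2/5)
2. 387.097ms @ 2/5 + 387.097ms (2/5)
3. 774.194ms @ 4/5 + 387.097ms (2/5)
4. 1161.29ms @ 6/5 + 387.097ms (2/5)
5. 1548.387ms @ 8/5 + 387.097ms (2/5)
6. 1935.484ms @ 2 + 1451.613ms (3/2)
7. 3387.097ms @ 7/2 + 483.871ms (1/2)
8. 3870.968ms @ 4 + 967.742ms (1)
9. 4838.71ms @ 5 + 276.498ms (2/7)
10. 5115.207ms @ 37/7 + 138.249ms (1/7)
11. 5253.456ms @ 38/7 + 138.249ms (1/7)
12. 5391.705ms @ 39/7 + 138.249ms (1/7)
13. 5529.954ms @ 40/7 + 138.249ms (1/7)
14. 5668.203ms @ 41/7 + 138.249ms (1/7)

note 2 onset = 2/5b = 387.097ms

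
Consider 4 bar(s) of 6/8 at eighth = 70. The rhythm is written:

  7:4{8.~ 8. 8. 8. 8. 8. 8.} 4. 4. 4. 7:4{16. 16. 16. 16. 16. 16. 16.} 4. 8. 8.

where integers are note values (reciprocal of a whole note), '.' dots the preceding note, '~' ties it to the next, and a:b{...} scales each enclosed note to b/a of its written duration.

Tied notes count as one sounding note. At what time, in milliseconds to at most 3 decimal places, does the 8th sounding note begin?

1. 0.0ms @ 0 + 1469.388ms (12/7)
2. 1469.388ms @ 12/7 + 734.694ms (6/7)
3. 2204.082ms @ 18/7 + 734.694ms (6/7)
4. 2938.776ms @ 24/7 + 734.694ms (6/7)
5. 3673.469ms @ 30/7 + 734.694ms (6/7)
6. 4408.163ms @ 36/7 + 734.694ms (6/7)
7. 5142.857ms @ 6 + 2571.429ms (3)
8. 7714.286ms @ 9 + 2571.429ms (3)
9. 10285.714ms @ 12 + 2571.429ms (3)
10. 12857.143ms @ 15 + 367.347ms (3/7)
11. 13224.49ms @ 108/7 + 367.347ms (3/7)
12. 13591.837ms @ 111/7 + 367.347ms (3/7)
13. 13959.184ms @ 114/7 + 367.347ms (3/7)
14. 14326.531ms @ 117/7 + 367.347ms (3/7)
15. 14693.878ms @ 120/7 + 367.347ms (3/7)
16. 15061.224ms @ 123/7 + 367.347ms (3/7)
17. 15428.571ms @ 18 + 2571.429ms (3)
18. 18000.0ms @ 21 + 1285.714ms (3/2)
19. 19285.714ms @ 45/2 + 1285.714ms (3/2)

note 8 onset = 9b = 7714.286ms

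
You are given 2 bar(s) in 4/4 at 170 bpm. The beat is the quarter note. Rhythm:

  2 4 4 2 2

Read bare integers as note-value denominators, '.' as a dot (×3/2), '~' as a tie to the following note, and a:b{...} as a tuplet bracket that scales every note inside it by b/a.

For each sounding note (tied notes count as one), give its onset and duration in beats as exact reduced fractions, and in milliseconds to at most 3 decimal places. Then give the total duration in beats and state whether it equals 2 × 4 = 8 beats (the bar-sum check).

1) 0.0ms=0b +705.882ms=2b
2) 705.882ms=2b +352.941ms=1b
3) 1058.824ms=3b +352.941ms=1b
4) 1411.765ms=4b +705.882ms=2b
5) 2117.647ms=6b +705.882ms=2b
Σ=8b of 8 (170bpm 4/4) — PASS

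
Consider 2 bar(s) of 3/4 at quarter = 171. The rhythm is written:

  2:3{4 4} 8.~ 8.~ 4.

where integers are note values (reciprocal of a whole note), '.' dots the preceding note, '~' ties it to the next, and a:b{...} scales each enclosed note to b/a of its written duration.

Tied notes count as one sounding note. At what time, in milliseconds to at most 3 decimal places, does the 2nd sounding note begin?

note 2 onset = 3/2b = 526.316ms

1. 0.0ms @ 0 + 526.316ms (3/2)
2. 526.316ms @ 3/2 + 526.316ms (3/2)
3. 1052.632ms @ 3 + 1052.632ms (3)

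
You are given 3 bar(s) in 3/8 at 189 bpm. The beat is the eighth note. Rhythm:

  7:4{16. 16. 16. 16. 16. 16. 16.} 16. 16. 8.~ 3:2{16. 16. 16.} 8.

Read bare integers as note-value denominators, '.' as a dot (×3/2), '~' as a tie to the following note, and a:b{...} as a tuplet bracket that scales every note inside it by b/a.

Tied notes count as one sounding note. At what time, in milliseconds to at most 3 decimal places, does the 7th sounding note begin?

note 7 onset = 18/7b = 816.327ms

1. 0.0ms @ 0 + 136.054ms (3/7)
2. 136.054ms @ 3/7 + 136.054ms (3/7)
3. 272.109ms @ 6/7 + 136.054ms (3/7)
4. 408.163ms @ 9/7 + 136.054ms (3/7)
5. 544.218ms @ 12/7 + 136.054ms (3/7)
6. 680.272ms @ 15/7 + 136.054ms (3/7)
7. 816.327ms @ 18/7 + 136.054ms (3/7)
8. 952.381ms @ 3 + 238.095ms (3/4)
9. 1190.476ms @ 15/4 + 238.095ms (3/4)
10. 1428.571ms @ 9/2 + 634.921ms (2)
11. 2063.492ms @ 13/2 + 158.73ms (1/2)
12. 2222.222ms @ 7 + 158.73ms (1/2)
13. 2380.952ms @ 15/2 + 476.19ms (3/2)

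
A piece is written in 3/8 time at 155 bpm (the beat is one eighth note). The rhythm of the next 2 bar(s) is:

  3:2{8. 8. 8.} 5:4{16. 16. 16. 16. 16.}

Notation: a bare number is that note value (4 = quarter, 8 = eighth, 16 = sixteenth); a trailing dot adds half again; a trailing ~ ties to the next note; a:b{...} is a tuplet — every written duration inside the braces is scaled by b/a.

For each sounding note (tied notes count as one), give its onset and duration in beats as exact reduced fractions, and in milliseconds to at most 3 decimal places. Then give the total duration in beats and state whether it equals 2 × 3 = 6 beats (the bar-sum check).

1) 0.0ms=0b +387.097ms=1b
2) 387.097ms=1b +387.097ms=1b
3) 774.194ms=2b +387.097ms=1b
4) 1161.29ms=3b +232.258ms=3/5b
5) 1393.548ms=18/5b +232.258ms=3/5b
6) 1625.806ms=21/5b +232.258ms=3/5b
7) 1858.065ms=24/5b +232.258ms=3/5b
8) 2090.323ms=27/5b +232.258ms=3/5b
Σ=6b of 6 (155bpm 3/8) — PASS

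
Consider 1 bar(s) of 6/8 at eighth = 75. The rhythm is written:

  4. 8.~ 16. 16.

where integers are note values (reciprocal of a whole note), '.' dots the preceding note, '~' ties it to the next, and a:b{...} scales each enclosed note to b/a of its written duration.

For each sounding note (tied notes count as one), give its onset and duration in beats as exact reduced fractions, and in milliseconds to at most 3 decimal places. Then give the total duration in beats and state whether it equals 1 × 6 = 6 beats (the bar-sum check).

1) 0.0ms=0b +2400.0ms=3b
2) 2400.0ms=3b +1800.0ms=9/4b
3) 4200.0ms=21/4b +600.0ms=3/4b
Σ=6b of 6 (75bpm 6/8) — PASS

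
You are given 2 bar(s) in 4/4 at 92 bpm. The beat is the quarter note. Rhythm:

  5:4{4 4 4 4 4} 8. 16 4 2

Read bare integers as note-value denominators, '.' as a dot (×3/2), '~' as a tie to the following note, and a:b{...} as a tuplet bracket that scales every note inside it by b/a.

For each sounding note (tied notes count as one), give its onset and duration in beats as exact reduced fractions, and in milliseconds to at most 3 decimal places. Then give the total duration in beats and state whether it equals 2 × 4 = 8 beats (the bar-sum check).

1) 0.0ms=0b +521.739ms=4/5b
2) 521.739ms=4/5b +521.739ms=4/5b
3) 1043.478ms=8/5b +521.739ms=4/5b
4) 1565.217ms=12/5b +521.739ms=4/5b
5) 2086.957ms=16/5b +521.739ms=4/5b
6) 2608.696ms=4b +489.13ms=3/4b
7) 3097.826ms=19/4b +163.043ms=1/4b
8) 3260.87ms=5b +652.174ms=1b
9) 3913.043ms=6b +1304.348ms=2b
Σ=8b of 8 (92bpm 4/4) — PASS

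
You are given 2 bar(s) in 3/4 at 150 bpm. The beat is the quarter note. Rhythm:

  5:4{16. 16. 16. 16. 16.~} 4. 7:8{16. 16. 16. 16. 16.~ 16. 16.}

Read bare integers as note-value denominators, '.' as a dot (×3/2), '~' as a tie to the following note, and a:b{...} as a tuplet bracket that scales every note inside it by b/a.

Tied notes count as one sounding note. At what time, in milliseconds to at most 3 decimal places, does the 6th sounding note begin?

note 6 onset = 3b = 1200.0ms

1. 0.0ms @ 0 + 120.0ms (3/10)
2. 120.0ms @ 3/10 + 120.0ms (3/10)
3. 240.0ms @ 3/5 + 120.0ms (3/10)
4. 360.0ms @ 9/10 + 120.0ms (3/10)
5. 480.0ms @ 6/5 + 720.0ms (9/5)
6. 1200.0ms @ 3 + 171.429ms (3/7)
7. 1371.429ms @ 24/7 + 171.429ms (3/7)
8. 1542.857ms @ 27/7 + 171.429ms (3/7)
9. 1714.286ms @ 30/7 + 171.429ms (3/7)
10. 1885.714ms @ 33/7 + 342.857ms (6/7)
11. 2228.571ms @ 39/7 + 171.429ms (3/7)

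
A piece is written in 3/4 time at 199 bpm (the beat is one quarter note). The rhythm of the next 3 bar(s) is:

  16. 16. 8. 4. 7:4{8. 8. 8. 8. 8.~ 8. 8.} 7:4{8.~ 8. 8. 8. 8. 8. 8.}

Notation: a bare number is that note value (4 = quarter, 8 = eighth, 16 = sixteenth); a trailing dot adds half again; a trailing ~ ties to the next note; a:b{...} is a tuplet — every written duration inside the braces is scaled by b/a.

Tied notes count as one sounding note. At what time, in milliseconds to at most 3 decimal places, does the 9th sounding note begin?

note 9 onset = 33/7b = 1421.393ms

1. 0.0ms @ 0 + 113.065ms (3/8)
2. 113.065ms @ 3/8 + 113.065ms (3/8)
3. 226.131ms @ 3/4 + 226.131ms (3/4)
4. 452.261ms @ 3/2 + 452.261ms (3/2)
5. 904.523ms @ 3 + 129.218ms (3/7)
6. 1033.74ms @ 24/7 + 129.218ms (3/7)
7. 1162.958ms @ 27/7 + 129.218ms (3/7)
8. 1292.175ms @ 30/7 + 129.218ms (3/7)
9. 1421.393ms @ 33/7 + 258.435ms (6/7)
10. 1679.828ms @ 39/7 + 129.218ms (3/7)
11. 1809.045ms @ 6 + 258.435ms (6/7)
12. 2067.48ms @ 48/7 + 129.218ms (3/7)
13. 2196.698ms @ 51/7 + 129.218ms (3/7)
14. 2325.915ms @ 54/7 + 129.218ms (3/7)
15. 2455.133ms @ 57/7 + 129.218ms (3/7)
16. 2584.35ms @ 60/7 + 129.218ms (3/7)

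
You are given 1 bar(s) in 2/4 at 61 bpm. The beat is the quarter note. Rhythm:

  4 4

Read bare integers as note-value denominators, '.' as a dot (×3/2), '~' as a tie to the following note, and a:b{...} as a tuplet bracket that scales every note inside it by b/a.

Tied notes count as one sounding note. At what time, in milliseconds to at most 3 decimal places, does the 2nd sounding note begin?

note 2 onset = 1b = 983.607ms

1. 0.0ms @ 0 + 983.607ms (1)
2. 983.607ms @ 1 + 983.607ms (1)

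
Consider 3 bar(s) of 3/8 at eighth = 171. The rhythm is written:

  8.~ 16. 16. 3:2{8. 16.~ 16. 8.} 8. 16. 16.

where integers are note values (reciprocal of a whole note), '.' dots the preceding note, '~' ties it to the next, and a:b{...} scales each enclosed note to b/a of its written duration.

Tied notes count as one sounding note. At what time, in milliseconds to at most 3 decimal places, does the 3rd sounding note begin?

note 3 onset = 3b = 1052.632ms

1. 0.0ms @ 0 + 789.474ms (9/4)
2. 789.474ms @ 9/4 + 263.158ms (3/4)
3. 1052.632ms @ 3 + 350.877ms (1)
4. 1403.509ms @ 4 + 350.877ms (1)
5. 1754.386ms @ 5 + 350.877ms (1)
6. 2105.263ms @ 6 + 526.316ms (3/2)
7. 2631.579ms @ 15/2 + 263.158ms (3/4)
8. 2894.737ms @ 33/4 + 263.158ms (3/4)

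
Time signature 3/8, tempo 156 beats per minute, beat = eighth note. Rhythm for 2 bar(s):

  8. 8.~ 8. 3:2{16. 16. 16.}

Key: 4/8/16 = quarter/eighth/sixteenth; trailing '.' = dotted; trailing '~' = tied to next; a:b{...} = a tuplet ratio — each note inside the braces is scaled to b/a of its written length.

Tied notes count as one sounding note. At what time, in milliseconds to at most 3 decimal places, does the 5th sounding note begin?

note 5 onset = 11/2b = 2115.385ms

1. 0.0ms @ 0 + 576.923ms (3/2)
2. 576.923ms @ 3/2 + 1153.846ms (3)
3. 1730.769ms @ 9/2 + 192.308ms (1/2)
4. 1923.077ms @ 5 + 192.308ms (1/2)
5. 2115.385ms @ 11/2 + 192.308ms (1/2)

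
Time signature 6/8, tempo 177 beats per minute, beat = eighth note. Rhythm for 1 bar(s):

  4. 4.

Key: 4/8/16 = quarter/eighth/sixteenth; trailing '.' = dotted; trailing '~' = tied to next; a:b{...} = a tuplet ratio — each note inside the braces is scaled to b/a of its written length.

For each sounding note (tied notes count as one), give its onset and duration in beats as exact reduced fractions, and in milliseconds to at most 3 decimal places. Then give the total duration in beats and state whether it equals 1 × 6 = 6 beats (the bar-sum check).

1) 0.0ms=0b +1016.949ms=3b
2) 1016.949ms=3b +1016.949ms=3b
Σ=6b of 6 (177bpm 6/8) — PASS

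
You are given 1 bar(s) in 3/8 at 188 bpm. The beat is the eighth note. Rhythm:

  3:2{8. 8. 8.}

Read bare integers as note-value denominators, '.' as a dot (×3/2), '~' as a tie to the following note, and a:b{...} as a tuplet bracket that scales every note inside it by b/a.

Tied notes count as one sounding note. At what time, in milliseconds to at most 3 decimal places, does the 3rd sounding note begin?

note 3 onset = 2b = 638.298ms

1. 0.0ms @ 0 + 319.149ms (1)
2. 319.149ms @ 1 + 319.149ms (1)
3. 638.298ms @ 2 + 319.149ms (1)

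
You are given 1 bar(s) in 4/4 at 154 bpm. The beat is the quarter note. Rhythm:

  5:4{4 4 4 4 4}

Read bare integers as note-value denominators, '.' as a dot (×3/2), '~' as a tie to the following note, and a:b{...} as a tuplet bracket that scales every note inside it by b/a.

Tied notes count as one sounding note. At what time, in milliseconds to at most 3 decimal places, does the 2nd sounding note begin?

1. 0.0ms @ 0 + 311.688ms (4/5)
2. 311.688ms @ 4/5 + 311.688ms (4/5)
3. 623.377ms @ 8/5 + 311.688ms (4/5)
4. 935.065ms @ 12/5 + 311.688ms (4/5)
5. 1246.753ms @ 16/5 + 311.688ms (4/5)

note 2 onset = 4/5b = 311.688ms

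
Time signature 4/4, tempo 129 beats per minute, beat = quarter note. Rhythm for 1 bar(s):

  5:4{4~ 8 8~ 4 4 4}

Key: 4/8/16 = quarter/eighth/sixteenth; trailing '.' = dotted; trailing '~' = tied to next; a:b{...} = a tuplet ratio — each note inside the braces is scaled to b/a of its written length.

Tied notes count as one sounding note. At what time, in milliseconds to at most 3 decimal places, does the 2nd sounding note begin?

note 2 onset = 6/5b = 558.14ms

1. 0.0ms @ 0 + 558.14ms (6/5)
2. 558.14ms @ 6/5 + 558.14ms (6/5)
3. 1116.279ms @ 12/5 + 372.093ms (4/5)
4. 1488.372ms @ 16/5 + 372.093ms (4/5)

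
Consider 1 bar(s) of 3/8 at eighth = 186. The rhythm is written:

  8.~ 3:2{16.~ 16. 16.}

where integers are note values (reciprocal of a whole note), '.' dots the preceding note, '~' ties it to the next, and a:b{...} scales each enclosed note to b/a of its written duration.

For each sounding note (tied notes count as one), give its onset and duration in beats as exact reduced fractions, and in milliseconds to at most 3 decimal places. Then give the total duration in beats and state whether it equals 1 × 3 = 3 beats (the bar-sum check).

1) 0.0ms=0b +806.452ms=5/2b
2) 806.452ms=5/2b +161.29ms=1/2b
Σ=3b of 3 (186bpm 3/8) — PASS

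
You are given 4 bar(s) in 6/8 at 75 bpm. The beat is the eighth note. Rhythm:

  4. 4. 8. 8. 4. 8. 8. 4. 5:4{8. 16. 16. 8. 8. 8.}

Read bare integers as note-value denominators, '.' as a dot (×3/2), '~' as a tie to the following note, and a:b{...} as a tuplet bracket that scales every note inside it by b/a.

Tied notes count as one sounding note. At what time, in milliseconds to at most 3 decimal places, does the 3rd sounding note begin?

note 3 onset = 6b = 4800.0ms

1. 0.0ms @ 0 + 2400.0ms (3)
2. 2400.0ms @ 3 + 2400.0ms (3)
3. 4800.0ms @ 6 + 1200.0ms (3/2)
4. 6000.0ms @ 15/2 + 1200.0ms (3/2)
5. 7200.0ms @ 9 + 2400.0ms (3)
6. 9600.0ms @ 12 + 1200.0ms (3/2)
7. 10800.0ms @ 27/2 + 1200.0ms (3/2)
8. 12000.0ms @ 15 + 2400.0ms (3)
9. 14400.0ms @ 18 + 960.0ms (6/5)
10. 15360.0ms @ 96/5 + 480.0ms (3/5)
11. 15840.0ms @ 99/5 + 480.0ms (3/5)
12. 16320.0ms @ 102/5 + 960.0ms (6/5)
13. 17280.0ms @ 108/5 + 960.0ms (6/5)
14. 18240.0ms @ 114/5 + 960.0ms (6/5)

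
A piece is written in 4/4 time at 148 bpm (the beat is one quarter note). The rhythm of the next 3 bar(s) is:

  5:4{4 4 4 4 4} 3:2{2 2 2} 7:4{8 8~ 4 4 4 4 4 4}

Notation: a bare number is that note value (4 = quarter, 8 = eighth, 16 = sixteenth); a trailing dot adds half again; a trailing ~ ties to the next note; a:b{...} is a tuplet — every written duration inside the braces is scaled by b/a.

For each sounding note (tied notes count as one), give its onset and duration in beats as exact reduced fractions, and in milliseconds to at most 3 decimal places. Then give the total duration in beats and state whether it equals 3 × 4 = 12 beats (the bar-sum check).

1) 0.0ms=0b +324.324ms=4/5b
2) 324.324ms=4/5b +324.324ms=4/5b
3) 648.649ms=8/5b +324.324ms=4/5b
4) 972.973ms=12/5b +324.324ms=4/5b
5) 1297.297ms=16/5b +324.324ms=4/5b
6) 1621.622ms=4b +540.541ms=4/3b
7) 2162.162ms=16/3b +540.541ms=4/3b
8) 2702.703ms=20/3b +540.541ms=4/3b
9) 3243.243ms=8b +115.83ms=2/7b
10) 3359.073ms=58/7b +347.49ms=6/7b
11) 3706.564ms=64/7b +231.66ms=4/7b
12) 3938.224ms=68/7b +231.66ms=4/7b
13) 4169.884ms=72/7b +231.66ms=4/7b
14) 4401.544ms=76/7b +231.66ms=4/7b
15) 4633.205ms=80/7b +231.66ms=4/7b
Σ=12b of 12 (148bpm 4/4) — PASS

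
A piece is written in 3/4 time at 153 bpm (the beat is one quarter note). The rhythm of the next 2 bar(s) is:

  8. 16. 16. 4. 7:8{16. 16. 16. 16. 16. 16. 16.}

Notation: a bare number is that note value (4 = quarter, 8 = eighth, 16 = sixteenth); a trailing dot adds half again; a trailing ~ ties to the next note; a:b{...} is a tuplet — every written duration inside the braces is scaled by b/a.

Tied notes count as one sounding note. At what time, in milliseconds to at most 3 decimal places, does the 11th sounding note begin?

note 11 onset = 39/7b = 2184.874ms

1. 0.0ms @ 0 + 294.118ms (3/4)
2. 294.118ms @ 3/4 + 147.059ms (3/8)
3. 441.176ms @ 9/8 + 147.059ms (3/8)
4. 588.235ms @ 3/2 + 588.235ms (3/2)
5. 1176.471ms @ 3 + 168.067ms (3/7)
6. 1344.538ms @ 24/7 + 168.067ms (3/7)
7. 1512.605ms @ 27/7 + 168.067ms (3/7)
8. 1680.672ms @ 30/7 + 168.067ms (3/7)
9. 1848.739ms @ 33/7 + 168.067ms (3/7)
10. 2016.807ms @ 36/7 + 168.067ms (3/7)
11. 2184.874ms @ 39/7 + 168.067ms (3/7)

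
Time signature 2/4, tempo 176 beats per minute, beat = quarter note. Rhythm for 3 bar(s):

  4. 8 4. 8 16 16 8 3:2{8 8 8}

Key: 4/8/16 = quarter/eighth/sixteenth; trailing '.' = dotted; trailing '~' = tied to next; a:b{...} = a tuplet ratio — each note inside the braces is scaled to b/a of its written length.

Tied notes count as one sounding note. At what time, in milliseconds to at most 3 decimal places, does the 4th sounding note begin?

1. 0.0ms @ 0 + 511.364ms (3/2)
2. 511.364ms @ 3/2 + 170.455ms (1/2)
3. 681.818ms @ 2 + 511.364ms (3/2)
4. 1193.182ms @ 7/2 + 170.455ms (1/2)
5. 1363.636ms @ 4 + 85.227ms (1/4)
6. 1448.864ms @ 17/4 + 85.227ms (1/4)
7. 1534.091ms @ 9/2 + 170.455ms (1/2)
8. 1704.545ms @ 5 + 113.636ms (1/3)
9. 1818.182ms @ 16/3 + 113.636ms (1/3)
10. 1931.818ms @ 17/3 + 113.636ms (1/3)

note 4 onset = 7/2b = 1193.182ms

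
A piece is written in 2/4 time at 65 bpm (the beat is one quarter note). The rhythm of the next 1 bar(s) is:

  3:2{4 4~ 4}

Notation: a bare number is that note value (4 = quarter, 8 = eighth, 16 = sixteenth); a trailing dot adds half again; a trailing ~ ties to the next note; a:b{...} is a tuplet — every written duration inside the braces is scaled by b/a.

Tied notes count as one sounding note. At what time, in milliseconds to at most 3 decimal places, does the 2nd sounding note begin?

1. 0.0ms @ 0 + 615.385ms (2/3)
2. 615.385ms @ 2/3 + 1230.769ms (4/3)

note 2 onset = 2/3b = 615.385ms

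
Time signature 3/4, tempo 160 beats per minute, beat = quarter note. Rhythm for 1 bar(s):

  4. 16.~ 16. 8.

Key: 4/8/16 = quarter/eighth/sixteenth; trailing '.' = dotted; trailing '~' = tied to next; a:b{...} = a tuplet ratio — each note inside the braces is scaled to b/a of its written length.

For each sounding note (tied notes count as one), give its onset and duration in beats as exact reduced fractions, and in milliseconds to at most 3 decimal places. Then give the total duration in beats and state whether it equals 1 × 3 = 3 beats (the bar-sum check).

1) 0.0ms=0b +562.5ms=3/2b
2) 562.5ms=3/2b +281.25ms=3/4b
3) 843.75ms=9/4b +281.25ms=3/4b
Σ=3b of 3 (160bpm 3/4) — PASS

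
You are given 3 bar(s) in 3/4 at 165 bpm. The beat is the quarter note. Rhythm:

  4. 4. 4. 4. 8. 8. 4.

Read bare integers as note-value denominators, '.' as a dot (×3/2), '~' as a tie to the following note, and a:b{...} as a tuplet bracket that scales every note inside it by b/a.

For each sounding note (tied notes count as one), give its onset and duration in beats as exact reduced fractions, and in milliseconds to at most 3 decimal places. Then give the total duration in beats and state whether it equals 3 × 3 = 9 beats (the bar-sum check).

1) 0.0ms=0b +545.455ms=3/2b
2) 545.455ms=3/2b +545.455ms=3/2b
3) 1090.909ms=3b +545.455ms=3/2b
4) 1636.364ms=9/2b +545.455ms=3/2b
5) 2181.818ms=6b +272.727ms=3/4b
6) 2454.545ms=27/4b +272.727ms=3/4b
7) 2727.273ms=15/2b +545.455ms=3/2b
Σ=9b of 9 (165bpm 3/4) — PASS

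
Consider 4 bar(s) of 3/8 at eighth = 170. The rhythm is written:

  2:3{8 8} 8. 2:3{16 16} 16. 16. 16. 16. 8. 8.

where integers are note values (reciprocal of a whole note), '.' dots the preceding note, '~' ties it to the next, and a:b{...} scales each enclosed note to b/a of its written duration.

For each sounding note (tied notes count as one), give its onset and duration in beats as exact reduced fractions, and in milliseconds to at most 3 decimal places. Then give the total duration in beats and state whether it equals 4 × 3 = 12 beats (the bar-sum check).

1) 0.0ms=0b +529.412ms=3/2b
2) 529.412ms=3/2b +529.412ms=3/2b
3) 1058.824ms=3b +529.412ms=3/2b
4) 1588.235ms=9/2b +264.706ms=3/4b
5) 1852.941ms=21/4b +264.706ms=3/4b
6) 2117.647ms=6b +264.706ms=3/4b
7) 2382.353ms=27/4b +264.706ms=3/4b
8) 2647.059ms=15/2b +264.706ms=3/4b
9) 2911.765ms=33/4b +264.706ms=3/4b
10) 3176.471ms=9b +529.412ms=3/2b
11) 3705.882ms=21/2b +529.412ms=3/2b
Σ=12b of 12 (170bpm 3/8) — PASS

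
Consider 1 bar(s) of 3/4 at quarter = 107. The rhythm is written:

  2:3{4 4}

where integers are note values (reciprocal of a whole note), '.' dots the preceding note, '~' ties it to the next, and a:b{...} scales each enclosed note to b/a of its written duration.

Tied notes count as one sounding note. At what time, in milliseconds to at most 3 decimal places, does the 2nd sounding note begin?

1. 0.0ms @ 0 + 841.121ms (3/2)
2. 841.121ms @ 3/2 + 841.121ms (3/2)

note 2 onset = 3/2b = 841.121ms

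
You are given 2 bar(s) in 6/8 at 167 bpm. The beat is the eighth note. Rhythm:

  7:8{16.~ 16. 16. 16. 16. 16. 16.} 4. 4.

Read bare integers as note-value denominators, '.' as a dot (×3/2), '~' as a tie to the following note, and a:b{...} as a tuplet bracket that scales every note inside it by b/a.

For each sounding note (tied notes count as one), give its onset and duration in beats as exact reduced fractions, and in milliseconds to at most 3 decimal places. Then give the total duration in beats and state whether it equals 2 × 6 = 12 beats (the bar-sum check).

1) 0.0ms=0b +615.911ms=12/7b
2) 615.911ms=12/7b +307.956ms=6/7b
3) 923.867ms=18/7b +307.956ms=6/7b
4) 1231.822ms=24/7b +307.956ms=6/7b
5) 1539.778ms=30/7b +307.956ms=6/7b
6) 1847.733ms=36/7b +307.956ms=6/7b
7) 2155.689ms=6b +1077.844ms=3b
8) 3233.533ms=9b +1077.844ms=3b
Σ=12b of 12 (167bpm 6/8) — PASS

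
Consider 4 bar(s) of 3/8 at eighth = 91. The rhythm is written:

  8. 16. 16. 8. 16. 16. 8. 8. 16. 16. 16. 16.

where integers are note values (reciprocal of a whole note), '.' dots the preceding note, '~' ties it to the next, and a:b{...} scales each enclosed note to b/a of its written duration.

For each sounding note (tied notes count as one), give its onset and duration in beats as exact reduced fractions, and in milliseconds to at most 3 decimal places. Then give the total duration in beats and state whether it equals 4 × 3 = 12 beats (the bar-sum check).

1) 0.0ms=0b +989.011ms=3/2b
2) 989.011ms=3/2b +494.505ms=3/4b
3) 1483.516ms=9/4b +494.505ms=3/4b
4) 1978.022ms=3b +989.011ms=3/2b
5) 2967.033ms=9/2b +494.505ms=3/4b
6) 3461.538ms=21/4b +494.505ms=3/4b
7) 3956.044ms=6b +989.011ms=3/2b
8) 4945.055ms=15/2b +989.011ms=3/2b
9) 5934.066ms=9b +494.505ms=3/4b
10) 6428.571ms=39/4b +494.505ms=3/4b
11) 6923.077ms=21/2b +494.505ms=3/4b
12) 7417.582ms=45/4b +494.505ms=3/4b
Σ=12b of 12 (91bpm 3/8) — PASS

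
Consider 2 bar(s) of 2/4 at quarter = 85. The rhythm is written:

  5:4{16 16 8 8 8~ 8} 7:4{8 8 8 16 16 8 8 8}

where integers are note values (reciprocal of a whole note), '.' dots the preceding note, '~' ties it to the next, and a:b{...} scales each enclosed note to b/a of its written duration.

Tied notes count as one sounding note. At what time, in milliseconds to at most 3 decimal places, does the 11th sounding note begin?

note 11 onset = 22/7b = 2218.487ms

1. 0.0ms @ 0 + 141.176ms (1/5)
2. 141.176ms @ 1/5 + 141.176ms (1/5)
3. 282.353ms @ 2/5 + 282.353ms (2/5)
4. 564.706ms @ 4/5 + 282.353ms (2/5)
5. 847.059ms @ 6/5 + 564.706ms (4/5)
6. 1411.765ms @ 2 + 201.681ms (2/7)
7. 1613.445ms @ 16/7 + 201.681ms (2/7)
8. 1815.126ms @ 18/7 + 201.681ms (2/7)
9. 2016.807ms @ 20/7 + 100.84ms (1/7)
10. 2117.647ms @ 3 + 100.84ms (1/7)
11. 2218.487ms @ 22/7 + 201.681ms (2/7)
12. 2420.168ms @ 24/7 + 201.681ms (2/7)
13. 2621.849ms @ 26/7 + 201.681ms (2/7)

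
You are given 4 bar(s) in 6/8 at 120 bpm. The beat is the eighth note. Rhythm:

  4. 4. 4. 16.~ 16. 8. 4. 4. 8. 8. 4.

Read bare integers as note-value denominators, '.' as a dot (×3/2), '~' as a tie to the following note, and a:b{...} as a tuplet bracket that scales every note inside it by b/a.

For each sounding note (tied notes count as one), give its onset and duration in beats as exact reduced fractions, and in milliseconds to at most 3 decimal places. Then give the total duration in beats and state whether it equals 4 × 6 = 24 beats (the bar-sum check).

1) 0.0ms=0b +1500.0ms=3b
2) 1500.0ms=3b +1500.0ms=3b
3) 3000.0ms=6b +1500.0ms=3b
4) 4500.0ms=9b +750.0ms=3/2b
5) 5250.0ms=21/2b +750.0ms=3/2b
6) 6000.0ms=12b +1500.0ms=3b
7) 7500.0ms=15b +1500.0ms=3b
8) 9000.0ms=18b +750.0ms=3/2b
9) 9750.0ms=39/2b +750.0ms=3/2b
10) 10500.0ms=21b +1500.0ms=3b
Σ=24b of 24 (120bpm 6/8) — PASS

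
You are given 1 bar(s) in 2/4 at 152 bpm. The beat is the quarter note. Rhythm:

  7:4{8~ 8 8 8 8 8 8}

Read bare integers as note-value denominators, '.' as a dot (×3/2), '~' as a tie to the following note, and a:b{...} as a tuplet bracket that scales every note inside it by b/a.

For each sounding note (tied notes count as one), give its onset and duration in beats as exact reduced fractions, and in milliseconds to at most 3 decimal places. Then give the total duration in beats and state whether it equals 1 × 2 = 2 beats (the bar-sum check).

1) 0.0ms=0b +225.564ms=4/7b
2) 225.564ms=4/7b +112.782ms=2/7b
3) 338.346ms=6/7b +112.782ms=2/7b
4) 451.128ms=8/7b +112.782ms=2/7b
5) 563.91ms=10/7b +112.782ms=2/7b
6) 676.692ms=12/7b +112.782ms=2/7b
Σ=2b of 2 (152bpm 2/4) — PASS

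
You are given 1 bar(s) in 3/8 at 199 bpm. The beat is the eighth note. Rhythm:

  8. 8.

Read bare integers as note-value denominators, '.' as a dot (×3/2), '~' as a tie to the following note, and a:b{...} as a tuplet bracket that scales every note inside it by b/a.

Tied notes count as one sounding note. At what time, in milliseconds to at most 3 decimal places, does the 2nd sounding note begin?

note 2 onset = 3/2b = 452.261ms

1. 0.0ms @ 0 + 452.261ms (3/2)
2. 452.261ms @ 3/2 + 452.261ms (3/2)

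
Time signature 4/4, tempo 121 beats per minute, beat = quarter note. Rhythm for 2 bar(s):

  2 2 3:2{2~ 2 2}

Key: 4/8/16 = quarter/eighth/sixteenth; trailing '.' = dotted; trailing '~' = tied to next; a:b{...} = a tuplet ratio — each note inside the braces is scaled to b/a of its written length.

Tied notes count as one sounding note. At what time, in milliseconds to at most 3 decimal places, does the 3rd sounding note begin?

note 3 onset = 4b = 1983.471ms

1. 0.0ms @ 0 + 991.736ms (2)
2. 991.736ms @ 2 + 991.736ms (2)
3. 1983.471ms @ 4 + 1322.314ms (8/3)
4. 3305.785ms @ 20/3 + 661.157ms (4/3)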